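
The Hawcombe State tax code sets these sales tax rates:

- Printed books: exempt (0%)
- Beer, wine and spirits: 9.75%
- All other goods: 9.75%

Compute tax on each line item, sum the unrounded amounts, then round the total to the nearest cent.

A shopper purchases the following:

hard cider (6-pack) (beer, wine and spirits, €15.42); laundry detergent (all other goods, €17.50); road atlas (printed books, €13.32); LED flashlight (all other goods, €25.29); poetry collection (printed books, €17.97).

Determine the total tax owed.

€5.68

Hard cider (6-pack) €15.42: beer, wine and spirits → 9.75% → €1.50345
Laundry detergent €17.50: all other goods → 9.75% → €1.70625
Road atlas €13.32: printed books → 0% → €0.00
LED flashlight €25.29: all other goods → 9.75% → €2.465775
Poetry collection €17.97: printed books → 0% → €0.00
Unrounded tax sum = €5.675475 → €5.68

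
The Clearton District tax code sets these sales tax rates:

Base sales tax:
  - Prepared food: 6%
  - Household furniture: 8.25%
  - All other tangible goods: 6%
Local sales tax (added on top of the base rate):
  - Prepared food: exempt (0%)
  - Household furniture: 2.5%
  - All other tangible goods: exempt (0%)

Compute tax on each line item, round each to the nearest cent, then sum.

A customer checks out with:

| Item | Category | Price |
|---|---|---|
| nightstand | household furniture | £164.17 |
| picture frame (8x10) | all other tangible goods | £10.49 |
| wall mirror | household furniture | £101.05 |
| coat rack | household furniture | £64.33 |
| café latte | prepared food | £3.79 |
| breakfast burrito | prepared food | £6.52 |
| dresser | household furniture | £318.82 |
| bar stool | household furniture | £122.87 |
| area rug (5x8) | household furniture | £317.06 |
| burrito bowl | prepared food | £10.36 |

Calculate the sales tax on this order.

Nightstand £164.17: household furniture → 8.25% + 2.5% local = 10.75% → £17.65
Picture frame (8x10) £10.49: all other tangible goods → 6% + 0% local = 6% → £0.63
Wall mirror £101.05: household furniture → 8.25% + 2.5% local = 10.75% → £10.86
Coat rack £64.33: household furniture → 8.25% + 2.5% local = 10.75% → £6.92
Café latte £3.79: prepared food → 6% + 0% local = 6% → £0.23
Breakfast burrito £6.52: prepared food → 6% + 0% local = 6% → £0.39
Dresser £318.82: household furniture → 8.25% + 2.5% local = 10.75% → £34.27
Bar stool £122.87: household furniture → 8.25% + 2.5% local = 10.75% → £13.21
Area rug (5x8) £317.06: household furniture → 8.25% + 2.5% local = 10.75% → £34.08
Burrito bowl £10.36: prepared food → 6% + 0% local = 6% → £0.62
Total tax = £17.65 + £0.63 + £10.86 + £6.92 + £0.23 + £0.39 + £34.27 + £13.21 + £34.08 + £0.62 = £118.86

£118.86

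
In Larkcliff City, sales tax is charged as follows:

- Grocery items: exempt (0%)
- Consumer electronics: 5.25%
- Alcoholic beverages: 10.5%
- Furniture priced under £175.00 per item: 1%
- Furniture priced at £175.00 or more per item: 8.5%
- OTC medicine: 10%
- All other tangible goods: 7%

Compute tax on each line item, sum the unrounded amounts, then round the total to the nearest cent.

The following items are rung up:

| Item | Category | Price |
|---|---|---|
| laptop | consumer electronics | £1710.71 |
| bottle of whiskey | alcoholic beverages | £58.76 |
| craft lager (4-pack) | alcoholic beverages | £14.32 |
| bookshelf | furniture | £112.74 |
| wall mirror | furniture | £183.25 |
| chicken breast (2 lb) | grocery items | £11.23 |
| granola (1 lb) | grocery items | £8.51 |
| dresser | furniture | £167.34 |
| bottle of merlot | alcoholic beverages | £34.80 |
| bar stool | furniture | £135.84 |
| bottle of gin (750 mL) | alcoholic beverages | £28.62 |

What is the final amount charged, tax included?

Laptop £1710.71: consumer electronics → 5.25% → £89.812275
Bottle of whiskey £58.76: alcoholic beverages → 10.5% → £6.1698
Craft lager (4-pack) £14.32: alcoholic beverages → 10.5% → £1.5036
Bookshelf £112.74: furniture, under £175.00 → 1% → £1.1274
Wall mirror £183.25: furniture, £175.00 or more → 8.5% → £15.57625
Chicken breast (2 lb) £11.23: grocery items → 0% → £0.00
Granola (1 lb) £8.51: grocery items → 0% → £0.00
Dresser £167.34: furniture, under £175.00 → 1% → £1.6734
Bottle of merlot £34.80: alcoholic beverages → 10.5% → £3.654
Bar stool £135.84: furniture, under £175.00 → 1% → £1.3584
Bottle of gin (750 mL) £28.62: alcoholic beverages → 10.5% → £3.0051
Subtotal = £2466.12; unrounded tax = £123.880225 → £123.88; total due = £2590.00

£2590.00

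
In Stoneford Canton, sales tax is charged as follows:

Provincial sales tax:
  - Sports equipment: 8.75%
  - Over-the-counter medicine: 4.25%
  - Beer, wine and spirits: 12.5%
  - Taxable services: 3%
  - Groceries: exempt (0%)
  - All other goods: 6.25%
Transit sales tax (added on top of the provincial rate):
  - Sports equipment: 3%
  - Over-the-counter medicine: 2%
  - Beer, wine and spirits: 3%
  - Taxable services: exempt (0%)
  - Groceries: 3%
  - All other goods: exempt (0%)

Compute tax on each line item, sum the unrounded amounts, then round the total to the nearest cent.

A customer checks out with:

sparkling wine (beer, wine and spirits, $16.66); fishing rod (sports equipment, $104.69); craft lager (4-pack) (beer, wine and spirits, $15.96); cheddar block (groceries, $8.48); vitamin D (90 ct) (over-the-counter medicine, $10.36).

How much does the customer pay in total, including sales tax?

Sparkling wine $16.66: beer, wine and spirits → 12.5% + 3% transit = 15.5% → $2.5823
Fishing rod $104.69: sports equipment → 8.75% + 3% transit = 11.75% → $12.301075
Craft lager (4-pack) $15.96: beer, wine and spirits → 12.5% + 3% transit = 15.5% → $2.4738
Cheddar block $8.48: groceries → 0% + 3% transit = 3% → $0.2544
Vitamin D (90 ct) $10.36: over-the-counter medicine → 4.25% + 2% transit = 6.25% → $0.6475
Subtotal = $156.15; unrounded tax = $18.259075 → $18.26; total due = $174.41

$174.41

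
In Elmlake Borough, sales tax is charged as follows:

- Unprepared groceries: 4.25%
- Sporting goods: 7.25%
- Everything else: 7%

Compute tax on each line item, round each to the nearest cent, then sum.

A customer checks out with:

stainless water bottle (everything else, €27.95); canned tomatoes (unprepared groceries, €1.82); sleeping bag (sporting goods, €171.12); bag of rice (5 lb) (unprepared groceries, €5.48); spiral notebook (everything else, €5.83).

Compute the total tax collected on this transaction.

Stainless water bottle €27.95: everything else → 7% → €1.96
Canned tomatoes €1.82: unprepared groceries → 4.25% → €0.08
Sleeping bag €171.12: sporting goods → 7.25% → €12.41
Bag of rice (5 lb) €5.48: unprepared groceries → 4.25% → €0.23
Spiral notebook €5.83: everything else → 7% → €0.41
Total tax = €1.96 + €0.08 + €12.41 + €0.23 + €0.41 = €15.09

€15.09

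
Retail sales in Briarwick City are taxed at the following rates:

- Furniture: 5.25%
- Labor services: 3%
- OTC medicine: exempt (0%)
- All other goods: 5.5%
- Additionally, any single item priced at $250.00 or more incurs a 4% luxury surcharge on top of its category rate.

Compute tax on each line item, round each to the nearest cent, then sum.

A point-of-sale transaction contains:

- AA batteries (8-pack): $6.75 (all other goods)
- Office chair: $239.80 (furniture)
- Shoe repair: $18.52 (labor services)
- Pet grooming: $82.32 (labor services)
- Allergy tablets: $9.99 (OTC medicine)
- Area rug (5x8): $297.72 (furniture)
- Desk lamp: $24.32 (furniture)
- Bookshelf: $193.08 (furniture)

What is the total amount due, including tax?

AA batteries (8-pack) $6.75: all other goods → 5.5% → $0.37
Office chair $239.80: furniture → 5.25% → $12.59
Shoe repair $18.52: labor services → 3% → $0.56
Pet grooming $82.32: labor services → 3% → $2.47
Allergy tablets $9.99: OTC medicine → 0% → $0.00
Area rug (5x8) $297.72: furniture → 5.25% + 4% surcharge = 9.25% → $27.54
Desk lamp $24.32: furniture → 5.25% → $1.28
Bookshelf $193.08: furniture → 5.25% → $10.14
Subtotal = $872.50; tax = $54.95; total due = $927.45

$927.45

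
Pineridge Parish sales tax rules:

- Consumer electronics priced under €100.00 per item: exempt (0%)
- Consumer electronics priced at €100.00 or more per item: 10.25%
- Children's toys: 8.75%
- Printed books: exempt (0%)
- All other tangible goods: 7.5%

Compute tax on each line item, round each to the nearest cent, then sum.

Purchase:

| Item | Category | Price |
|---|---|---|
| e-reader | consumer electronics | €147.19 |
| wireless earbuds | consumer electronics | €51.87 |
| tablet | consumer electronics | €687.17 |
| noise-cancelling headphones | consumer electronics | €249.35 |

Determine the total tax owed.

E-reader €147.19: consumer electronics, €100.00 or more → 10.25% → €15.09
Wireless earbuds €51.87: consumer electronics, under €100.00 → 0% → €0.00
Tablet €687.17: consumer electronics, €100.00 or more → 10.25% → €70.43
Noise-cancelling headphones €249.35: consumer electronics, €100.00 or more → 10.25% → €25.56
Total tax = €15.09 + €70.43 + €25.56 = €111.08

€111.08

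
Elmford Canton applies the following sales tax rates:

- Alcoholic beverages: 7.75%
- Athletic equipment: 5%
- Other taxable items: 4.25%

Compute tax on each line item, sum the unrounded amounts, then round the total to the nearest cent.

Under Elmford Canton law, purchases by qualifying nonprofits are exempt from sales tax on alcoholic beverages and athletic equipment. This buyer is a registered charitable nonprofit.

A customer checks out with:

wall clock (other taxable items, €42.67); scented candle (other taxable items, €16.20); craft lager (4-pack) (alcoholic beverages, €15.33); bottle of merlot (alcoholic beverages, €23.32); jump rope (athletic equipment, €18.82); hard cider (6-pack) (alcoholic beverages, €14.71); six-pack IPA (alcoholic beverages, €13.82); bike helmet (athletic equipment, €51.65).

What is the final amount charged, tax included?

€199.02

Wall clock €42.67: other taxable items → 4.25% → €1.813475
Scented candle €16.20: other taxable items → 4.25% → €0.6885
Craft lager (4-pack) €15.33: alcoholic beverages, buyer-exempt → 0% → €0.00
Bottle of merlot €23.32: alcoholic beverages, buyer-exempt → 0% → €0.00
Jump rope €18.82: athletic equipment, buyer-exempt → 0% → €0.00
Hard cider (6-pack) €14.71: alcoholic beverages, buyer-exempt → 0% → €0.00
Six-pack IPA €13.82: alcoholic beverages, buyer-exempt → 0% → €0.00
Bike helmet €51.65: athletic equipment, buyer-exempt → 0% → €0.00
Subtotal = €196.52; unrounded tax = €2.501975 → €2.50; total due = €199.02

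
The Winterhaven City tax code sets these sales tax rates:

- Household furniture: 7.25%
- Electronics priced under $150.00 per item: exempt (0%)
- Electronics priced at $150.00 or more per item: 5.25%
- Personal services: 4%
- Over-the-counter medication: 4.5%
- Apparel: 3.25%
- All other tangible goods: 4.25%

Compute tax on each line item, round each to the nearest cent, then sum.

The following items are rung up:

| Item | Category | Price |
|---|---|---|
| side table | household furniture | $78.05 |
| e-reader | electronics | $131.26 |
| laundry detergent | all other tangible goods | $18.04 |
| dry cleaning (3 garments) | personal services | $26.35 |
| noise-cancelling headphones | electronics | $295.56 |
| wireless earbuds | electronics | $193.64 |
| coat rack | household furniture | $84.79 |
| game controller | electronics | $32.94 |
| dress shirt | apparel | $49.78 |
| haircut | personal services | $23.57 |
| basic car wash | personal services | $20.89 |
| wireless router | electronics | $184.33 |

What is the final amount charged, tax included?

$1191.60

Side table $78.05: household furniture → 7.25% → $5.66
E-reader $131.26: electronics, under $150.00 → 0% → $0.00
Laundry detergent $18.04: all other tangible goods → 4.25% → $0.77
Dry cleaning (3 garments) $26.35: personal services → 4% → $1.05
Noise-cancelling headphones $295.56: electronics, $150.00 or more → 5.25% → $15.52
Wireless earbuds $193.64: electronics, $150.00 or more → 5.25% → $10.17
Coat rack $84.79: household furniture → 7.25% → $6.15
Game controller $32.94: electronics, under $150.00 → 0% → $0.00
Dress shirt $49.78: apparel → 3.25% → $1.62
Haircut $23.57: personal services → 4% → $0.94
Basic car wash $20.89: personal services → 4% → $0.84
Wireless router $184.33: electronics, $150.00 or more → 5.25% → $9.68
Subtotal = $1139.20; tax = $52.40; total due = $1191.60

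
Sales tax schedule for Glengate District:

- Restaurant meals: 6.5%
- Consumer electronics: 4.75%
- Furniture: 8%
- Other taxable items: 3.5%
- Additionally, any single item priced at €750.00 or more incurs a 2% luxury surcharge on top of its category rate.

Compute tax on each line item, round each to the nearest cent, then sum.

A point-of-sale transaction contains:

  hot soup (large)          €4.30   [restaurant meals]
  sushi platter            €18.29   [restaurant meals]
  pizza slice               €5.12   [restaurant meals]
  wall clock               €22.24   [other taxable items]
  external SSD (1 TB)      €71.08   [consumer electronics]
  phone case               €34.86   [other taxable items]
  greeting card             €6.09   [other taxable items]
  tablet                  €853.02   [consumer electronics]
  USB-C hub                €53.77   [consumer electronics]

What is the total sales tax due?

Hot soup (large) €4.30: restaurant meals → 6.5% → €0.28
Sushi platter €18.29: restaurant meals → 6.5% → €1.19
Pizza slice €5.12: restaurant meals → 6.5% → €0.33
Wall clock €22.24: other taxable items → 3.5% → €0.78
External SSD (1 TB) €71.08: consumer electronics → 4.75% → €3.38
Phone case €34.86: other taxable items → 3.5% → €1.22
Greeting card €6.09: other taxable items → 3.5% → €0.21
Tablet €853.02: consumer electronics → 4.75% + 2% surcharge = 6.75% → €57.58
USB-C hub €53.77: consumer electronics → 4.75% → €2.55
Total tax = €0.28 + €1.19 + €0.33 + €0.78 + €3.38 + €1.22 + €0.21 + €57.58 + €2.55 = €67.52

€67.52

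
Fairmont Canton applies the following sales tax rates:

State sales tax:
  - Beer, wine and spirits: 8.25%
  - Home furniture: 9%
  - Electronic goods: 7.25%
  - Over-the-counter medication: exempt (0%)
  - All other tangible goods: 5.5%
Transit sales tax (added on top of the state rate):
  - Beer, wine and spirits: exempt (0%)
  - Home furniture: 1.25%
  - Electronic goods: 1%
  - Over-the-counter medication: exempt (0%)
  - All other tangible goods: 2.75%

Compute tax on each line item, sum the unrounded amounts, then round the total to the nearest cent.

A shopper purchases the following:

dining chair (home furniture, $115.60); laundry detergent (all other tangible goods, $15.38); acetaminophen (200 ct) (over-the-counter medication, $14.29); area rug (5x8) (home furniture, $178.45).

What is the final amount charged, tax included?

Dining chair $115.60: home furniture → 9% + 1.25% transit = 10.25% → $11.849
Laundry detergent $15.38: all other tangible goods → 5.5% + 2.75% transit = 8.25% → $1.26885
Acetaminophen (200 ct) $14.29: over-the-counter medication → 0% + 0% transit = 0% → $0.00
Area rug (5x8) $178.45: home furniture → 9% + 1.25% transit = 10.25% → $18.291125
Subtotal = $323.72; unrounded tax = $31.408975 → $31.41; total due = $355.13

$355.13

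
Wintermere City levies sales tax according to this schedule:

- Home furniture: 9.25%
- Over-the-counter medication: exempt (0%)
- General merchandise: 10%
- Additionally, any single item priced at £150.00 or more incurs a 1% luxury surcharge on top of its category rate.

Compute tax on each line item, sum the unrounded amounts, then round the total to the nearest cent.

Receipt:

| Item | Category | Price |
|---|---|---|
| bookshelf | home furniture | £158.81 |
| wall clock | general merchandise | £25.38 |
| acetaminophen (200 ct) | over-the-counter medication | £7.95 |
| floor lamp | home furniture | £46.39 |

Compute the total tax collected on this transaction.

Bookshelf £158.81: home furniture → 9.25% + 1% surcharge = 10.25% → £16.278025
Wall clock £25.38: general merchandise → 10% → £2.538
Acetaminophen (200 ct) £7.95: over-the-counter medication → 0% → £0.00
Floor lamp £46.39: home furniture → 9.25% → £4.291075
Unrounded tax sum = £23.1071 → £23.11

£23.11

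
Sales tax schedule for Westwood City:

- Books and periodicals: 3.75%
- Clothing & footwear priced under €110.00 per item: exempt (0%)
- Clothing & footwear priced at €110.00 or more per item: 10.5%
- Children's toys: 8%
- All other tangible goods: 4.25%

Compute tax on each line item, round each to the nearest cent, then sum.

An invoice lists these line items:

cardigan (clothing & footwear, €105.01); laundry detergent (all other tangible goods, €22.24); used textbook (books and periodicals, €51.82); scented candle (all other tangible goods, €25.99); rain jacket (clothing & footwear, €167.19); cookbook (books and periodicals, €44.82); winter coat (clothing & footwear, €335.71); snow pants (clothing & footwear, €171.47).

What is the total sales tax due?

Cardigan €105.01: clothing & footwear, under €110.00 → 0% → €0.00
Laundry detergent €22.24: all other tangible goods → 4.25% → €0.95
Used textbook €51.82: books and periodicals → 3.75% → €1.94
Scented candle €25.99: all other tangible goods → 4.25% → €1.10
Rain jacket €167.19: clothing & footwear, €110.00 or more → 10.5% → €17.55
Cookbook €44.82: books and periodicals → 3.75% → €1.68
Winter coat €335.71: clothing & footwear, €110.00 or more → 10.5% → €35.25
Snow pants €171.47: clothing & footwear, €110.00 or more → 10.5% → €18.00
Total tax = €0.95 + €1.94 + €1.10 + €17.55 + €1.68 + €35.25 + €18.00 = €76.47

€76.47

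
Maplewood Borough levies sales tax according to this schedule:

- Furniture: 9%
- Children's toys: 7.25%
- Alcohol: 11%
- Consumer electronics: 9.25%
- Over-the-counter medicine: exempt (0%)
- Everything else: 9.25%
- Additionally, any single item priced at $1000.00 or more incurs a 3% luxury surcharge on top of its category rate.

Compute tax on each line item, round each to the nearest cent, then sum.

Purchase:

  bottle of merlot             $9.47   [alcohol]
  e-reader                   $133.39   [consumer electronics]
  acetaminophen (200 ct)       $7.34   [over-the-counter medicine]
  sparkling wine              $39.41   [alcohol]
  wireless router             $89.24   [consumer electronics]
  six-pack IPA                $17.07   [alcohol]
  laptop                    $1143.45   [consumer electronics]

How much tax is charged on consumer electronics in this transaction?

$160.66

E-reader $133.39: consumer electronics → 9.25% → $12.34
Wireless router $89.24: consumer electronics → 9.25% → $8.25
Laptop $1143.45: consumer electronics → 9.25% + 3% surcharge = 12.25% → $140.07
Tax on consumer electronics = $12.34 + $8.25 + $140.07 = $160.66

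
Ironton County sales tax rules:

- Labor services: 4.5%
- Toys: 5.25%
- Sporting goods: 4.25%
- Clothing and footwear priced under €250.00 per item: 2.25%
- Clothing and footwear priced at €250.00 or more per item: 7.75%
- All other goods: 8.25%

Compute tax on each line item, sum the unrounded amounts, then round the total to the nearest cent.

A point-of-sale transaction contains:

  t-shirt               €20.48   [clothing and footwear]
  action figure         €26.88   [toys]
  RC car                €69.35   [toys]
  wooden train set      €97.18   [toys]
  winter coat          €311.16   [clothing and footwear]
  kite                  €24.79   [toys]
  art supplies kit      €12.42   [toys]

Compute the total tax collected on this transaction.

€36.68

T-shirt €20.48: clothing and footwear, under €250.00 → 2.25% → €0.4608
Action figure €26.88: toys → 5.25% → €1.4112
RC car €69.35: toys → 5.25% → €3.640875
Wooden train set €97.18: toys → 5.25% → €5.10195
Winter coat €311.16: clothing and footwear, €250.00 or more → 7.75% → €24.1149
Kite €24.79: toys → 5.25% → €1.301475
Art supplies kit €12.42: toys → 5.25% → €0.65205
Unrounded tax sum = €36.68325 → €36.68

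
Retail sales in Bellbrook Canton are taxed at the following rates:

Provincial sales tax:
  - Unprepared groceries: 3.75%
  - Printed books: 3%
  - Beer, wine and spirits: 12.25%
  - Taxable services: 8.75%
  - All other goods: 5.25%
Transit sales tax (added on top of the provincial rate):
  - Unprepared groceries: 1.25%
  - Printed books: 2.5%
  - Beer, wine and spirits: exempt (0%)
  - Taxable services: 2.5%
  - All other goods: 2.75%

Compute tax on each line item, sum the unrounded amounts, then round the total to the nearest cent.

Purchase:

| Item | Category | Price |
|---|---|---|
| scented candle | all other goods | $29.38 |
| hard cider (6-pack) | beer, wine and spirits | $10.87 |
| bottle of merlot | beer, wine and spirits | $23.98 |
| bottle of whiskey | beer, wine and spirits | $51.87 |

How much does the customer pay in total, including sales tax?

Scented candle $29.38: all other goods → 5.25% + 2.75% transit = 8% → $2.3504
Hard cider (6-pack) $10.87: beer, wine and spirits → 12.25% + 0% transit = 12.25% → $1.331575
Bottle of merlot $23.98: beer, wine and spirits → 12.25% + 0% transit = 12.25% → $2.93755
Bottle of whiskey $51.87: beer, wine and spirits → 12.25% + 0% transit = 12.25% → $6.354075
Subtotal = $116.10; unrounded tax = $12.9736 → $12.97; total due = $129.07

$129.07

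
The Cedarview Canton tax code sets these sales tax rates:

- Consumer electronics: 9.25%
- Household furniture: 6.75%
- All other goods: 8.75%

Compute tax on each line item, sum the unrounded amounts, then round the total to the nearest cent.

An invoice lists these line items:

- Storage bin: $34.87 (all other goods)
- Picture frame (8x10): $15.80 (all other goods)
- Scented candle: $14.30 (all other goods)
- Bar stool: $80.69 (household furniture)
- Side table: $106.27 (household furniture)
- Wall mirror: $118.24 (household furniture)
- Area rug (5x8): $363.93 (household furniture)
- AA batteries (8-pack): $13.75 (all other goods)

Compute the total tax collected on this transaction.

$52.05

Storage bin $34.87: all other goods → 8.75% → $3.051125
Picture frame (8x10) $15.80: all other goods → 8.75% → $1.3825
Scented candle $14.30: all other goods → 8.75% → $1.25125
Bar stool $80.69: household furniture → 6.75% → $5.446575
Side table $106.27: household furniture → 6.75% → $7.173225
Wall mirror $118.24: household furniture → 6.75% → $7.9812
Area rug (5x8) $363.93: household furniture → 6.75% → $24.565275
AA batteries (8-pack) $13.75: all other goods → 8.75% → $1.203125
Unrounded tax sum = $52.054275 → $52.05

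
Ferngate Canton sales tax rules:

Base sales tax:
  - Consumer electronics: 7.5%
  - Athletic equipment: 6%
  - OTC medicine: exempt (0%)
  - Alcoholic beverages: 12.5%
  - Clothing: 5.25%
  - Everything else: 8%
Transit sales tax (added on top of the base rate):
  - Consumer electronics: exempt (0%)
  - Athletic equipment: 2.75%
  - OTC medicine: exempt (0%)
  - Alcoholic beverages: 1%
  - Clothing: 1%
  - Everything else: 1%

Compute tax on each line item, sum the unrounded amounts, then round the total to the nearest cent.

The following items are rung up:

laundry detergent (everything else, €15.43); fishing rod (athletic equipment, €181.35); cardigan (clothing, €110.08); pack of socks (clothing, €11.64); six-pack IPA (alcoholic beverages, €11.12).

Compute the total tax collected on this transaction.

€26.37

Laundry detergent €15.43: everything else → 8% + 1% transit = 9% → €1.3887
Fishing rod €181.35: athletic equipment → 6% + 2.75% transit = 8.75% → €15.868125
Cardigan €110.08: clothing → 5.25% + 1% transit = 6.25% → €6.88
Pack of socks €11.64: clothing → 5.25% + 1% transit = 6.25% → €0.7275
Six-pack IPA €11.12: alcoholic beverages → 12.5% + 1% transit = 13.5% → €1.5012
Unrounded tax sum = €26.365525 → €26.37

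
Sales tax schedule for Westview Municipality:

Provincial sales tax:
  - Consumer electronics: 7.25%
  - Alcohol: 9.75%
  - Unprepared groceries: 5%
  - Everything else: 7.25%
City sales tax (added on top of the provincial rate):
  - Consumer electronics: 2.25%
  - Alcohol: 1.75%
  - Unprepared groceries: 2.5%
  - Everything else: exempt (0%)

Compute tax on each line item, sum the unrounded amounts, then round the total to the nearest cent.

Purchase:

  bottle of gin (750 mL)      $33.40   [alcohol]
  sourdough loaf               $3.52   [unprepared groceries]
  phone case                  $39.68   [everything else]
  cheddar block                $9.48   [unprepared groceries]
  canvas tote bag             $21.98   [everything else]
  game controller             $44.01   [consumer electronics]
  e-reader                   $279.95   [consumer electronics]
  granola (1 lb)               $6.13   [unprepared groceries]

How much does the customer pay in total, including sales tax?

$478.67

Bottle of gin (750 mL) $33.40: alcohol → 9.75% + 1.75% city = 11.5% → $3.841
Sourdough loaf $3.52: unprepared groceries → 5% + 2.5% city = 7.5% → $0.264
Phone case $39.68: everything else → 7.25% + 0% city = 7.25% → $2.8768
Cheddar block $9.48: unprepared groceries → 5% + 2.5% city = 7.5% → $0.711
Canvas tote bag $21.98: everything else → 7.25% + 0% city = 7.25% → $1.59355
Game controller $44.01: consumer electronics → 7.25% + 2.25% city = 9.5% → $4.18095
E-reader $279.95: consumer electronics → 7.25% + 2.25% city = 9.5% → $26.59525
Granola (1 lb) $6.13: unprepared groceries → 5% + 2.5% city = 7.5% → $0.45975
Subtotal = $438.15; unrounded tax = $40.5223 → $40.52; total due = $478.67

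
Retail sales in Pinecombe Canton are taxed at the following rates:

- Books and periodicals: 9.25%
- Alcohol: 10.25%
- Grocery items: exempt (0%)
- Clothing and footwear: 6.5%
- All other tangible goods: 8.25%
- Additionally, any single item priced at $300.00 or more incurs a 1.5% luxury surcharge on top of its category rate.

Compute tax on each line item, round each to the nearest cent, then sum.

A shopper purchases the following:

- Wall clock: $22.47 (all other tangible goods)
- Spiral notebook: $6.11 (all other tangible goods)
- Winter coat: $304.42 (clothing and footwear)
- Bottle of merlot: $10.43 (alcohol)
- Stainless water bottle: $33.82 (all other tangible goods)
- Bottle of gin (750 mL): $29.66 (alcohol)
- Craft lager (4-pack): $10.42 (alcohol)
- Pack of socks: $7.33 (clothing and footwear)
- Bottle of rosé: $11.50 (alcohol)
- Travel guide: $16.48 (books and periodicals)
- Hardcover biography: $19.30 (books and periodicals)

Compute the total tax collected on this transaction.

$39.64

Wall clock $22.47: all other tangible goods → 8.25% → $1.85
Spiral notebook $6.11: all other tangible goods → 8.25% → $0.50
Winter coat $304.42: clothing and footwear → 6.5% + 1.5% surcharge = 8% → $24.35
Bottle of merlot $10.43: alcohol → 10.25% → $1.07
Stainless water bottle $33.82: all other tangible goods → 8.25% → $2.79
Bottle of gin (750 mL) $29.66: alcohol → 10.25% → $3.04
Craft lager (4-pack) $10.42: alcohol → 10.25% → $1.07
Pack of socks $7.33: clothing and footwear → 6.5% → $0.48
Bottle of rosé $11.50: alcohol → 10.25% → $1.18
Travel guide $16.48: books and periodicals → 9.25% → $1.52
Hardcover biography $19.30: books and periodicals → 9.25% → $1.79
Total tax = $1.85 + $0.50 + $24.35 + $1.07 + $2.79 + $3.04 + $1.07 + $0.48 + $1.18 + $1.52 + $1.79 = $39.64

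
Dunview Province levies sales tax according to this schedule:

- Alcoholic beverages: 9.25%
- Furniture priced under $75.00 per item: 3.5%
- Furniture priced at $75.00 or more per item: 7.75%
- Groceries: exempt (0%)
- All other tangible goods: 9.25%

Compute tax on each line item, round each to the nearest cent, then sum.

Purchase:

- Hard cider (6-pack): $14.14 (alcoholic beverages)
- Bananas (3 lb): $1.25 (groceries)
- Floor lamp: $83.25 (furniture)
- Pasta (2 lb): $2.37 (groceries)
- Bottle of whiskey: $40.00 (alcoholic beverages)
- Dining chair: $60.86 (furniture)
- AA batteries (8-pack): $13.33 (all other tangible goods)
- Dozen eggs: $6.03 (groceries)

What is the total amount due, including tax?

Hard cider (6-pack) $14.14: alcoholic beverages → 9.25% → $1.31
Bananas (3 lb) $1.25: groceries → 0% → $0.00
Floor lamp $83.25: furniture, $75.00 or more → 7.75% → $6.45
Pasta (2 lb) $2.37: groceries → 0% → $0.00
Bottle of whiskey $40.00: alcoholic beverages → 9.25% → $3.70
Dining chair $60.86: furniture, under $75.00 → 3.5% → $2.13
AA batteries (8-pack) $13.33: all other tangible goods → 9.25% → $1.23
Dozen eggs $6.03: groceries → 0% → $0.00
Subtotal = $221.23; tax = $14.82; total due = $236.05

$236.05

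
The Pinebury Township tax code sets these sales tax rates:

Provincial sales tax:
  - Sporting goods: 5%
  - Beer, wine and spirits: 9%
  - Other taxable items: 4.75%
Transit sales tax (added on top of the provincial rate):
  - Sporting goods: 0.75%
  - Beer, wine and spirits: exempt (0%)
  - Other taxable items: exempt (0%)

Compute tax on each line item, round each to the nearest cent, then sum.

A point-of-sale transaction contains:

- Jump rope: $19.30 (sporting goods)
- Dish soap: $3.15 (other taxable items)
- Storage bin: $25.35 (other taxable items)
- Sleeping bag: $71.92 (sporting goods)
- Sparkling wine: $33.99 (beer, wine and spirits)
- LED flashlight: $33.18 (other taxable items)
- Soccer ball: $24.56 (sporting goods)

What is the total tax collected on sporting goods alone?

Jump rope $19.30: sporting goods → 5% + 0.75% transit = 5.75% → $1.11
Sleeping bag $71.92: sporting goods → 5% + 0.75% transit = 5.75% → $4.14
Soccer ball $24.56: sporting goods → 5% + 0.75% transit = 5.75% → $1.41
Tax on sporting goods = $1.11 + $4.14 + $1.41 = $6.66

$6.66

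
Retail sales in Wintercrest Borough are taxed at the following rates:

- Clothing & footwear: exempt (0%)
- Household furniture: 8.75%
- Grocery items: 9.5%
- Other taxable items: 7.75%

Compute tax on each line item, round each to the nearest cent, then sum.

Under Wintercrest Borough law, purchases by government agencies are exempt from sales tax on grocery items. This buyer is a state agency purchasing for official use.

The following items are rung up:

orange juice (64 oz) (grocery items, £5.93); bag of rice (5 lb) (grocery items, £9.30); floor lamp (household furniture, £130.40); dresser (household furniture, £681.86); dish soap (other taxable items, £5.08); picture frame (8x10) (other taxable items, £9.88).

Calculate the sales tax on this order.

£72.23

Orange juice (64 oz) £5.93: grocery items, buyer-exempt → 0% → £0.00
Bag of rice (5 lb) £9.30: grocery items, buyer-exempt → 0% → £0.00
Floor lamp £130.40: household furniture → 8.75% → £11.41
Dresser £681.86: household furniture → 8.75% → £59.66
Dish soap £5.08: other taxable items → 7.75% → £0.39
Picture frame (8x10) £9.88: other taxable items → 7.75% → £0.77
Total tax = £11.41 + £59.66 + £0.39 + £0.77 = £72.23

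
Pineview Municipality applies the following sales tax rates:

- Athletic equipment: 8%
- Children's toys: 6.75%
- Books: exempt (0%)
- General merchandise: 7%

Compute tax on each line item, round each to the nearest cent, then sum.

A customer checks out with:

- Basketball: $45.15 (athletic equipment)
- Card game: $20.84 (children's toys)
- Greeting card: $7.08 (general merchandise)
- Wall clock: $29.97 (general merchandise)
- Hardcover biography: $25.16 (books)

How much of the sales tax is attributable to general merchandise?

$2.60

Greeting card $7.08: general merchandise → 7% → $0.50
Wall clock $29.97: general merchandise → 7% → $2.10
Tax on general merchandise = $0.50 + $2.10 = $2.60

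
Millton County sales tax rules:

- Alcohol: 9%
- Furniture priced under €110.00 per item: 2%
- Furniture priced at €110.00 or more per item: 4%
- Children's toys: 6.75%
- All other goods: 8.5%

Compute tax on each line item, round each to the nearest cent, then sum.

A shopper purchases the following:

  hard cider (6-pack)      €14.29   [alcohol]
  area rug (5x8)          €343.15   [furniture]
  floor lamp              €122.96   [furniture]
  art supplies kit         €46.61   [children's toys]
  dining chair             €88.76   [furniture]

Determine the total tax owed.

€24.87

Hard cider (6-pack) €14.29: alcohol → 9% → €1.29
Area rug (5x8) €343.15: furniture, €110.00 or more → 4% → €13.73
Floor lamp €122.96: furniture, €110.00 or more → 4% → €4.92
Art supplies kit €46.61: children's toys → 6.75% → €3.15
Dining chair €88.76: furniture, under €110.00 → 2% → €1.78
Total tax = €1.29 + €13.73 + €4.92 + €3.15 + €1.78 = €24.87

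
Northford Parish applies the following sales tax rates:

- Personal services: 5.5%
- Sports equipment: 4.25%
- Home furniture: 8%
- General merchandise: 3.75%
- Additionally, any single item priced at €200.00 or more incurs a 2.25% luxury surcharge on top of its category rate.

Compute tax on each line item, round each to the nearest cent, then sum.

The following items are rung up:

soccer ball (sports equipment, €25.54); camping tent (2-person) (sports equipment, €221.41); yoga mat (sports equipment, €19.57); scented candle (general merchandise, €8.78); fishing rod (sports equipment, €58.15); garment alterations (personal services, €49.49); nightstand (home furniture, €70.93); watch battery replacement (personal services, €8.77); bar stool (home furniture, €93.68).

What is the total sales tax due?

€35.47

Soccer ball €25.54: sports equipment → 4.25% → €1.09
Camping tent (2-person) €221.41: sports equipment → 4.25% + 2.25% surcharge = 6.5% → €14.39
Yoga mat €19.57: sports equipment → 4.25% → €0.83
Scented candle €8.78: general merchandise → 3.75% → €0.33
Fishing rod €58.15: sports equipment → 4.25% → €2.47
Garment alterations €49.49: personal services → 5.5% → €2.72
Nightstand €70.93: home furniture → 8% → €5.67
Watch battery replacement €8.77: personal services → 5.5% → €0.48
Bar stool €93.68: home furniture → 8% → €7.49
Total tax = €1.09 + €14.39 + €0.83 + €0.33 + €2.47 + €2.72 + €5.67 + €0.48 + €7.49 = €35.47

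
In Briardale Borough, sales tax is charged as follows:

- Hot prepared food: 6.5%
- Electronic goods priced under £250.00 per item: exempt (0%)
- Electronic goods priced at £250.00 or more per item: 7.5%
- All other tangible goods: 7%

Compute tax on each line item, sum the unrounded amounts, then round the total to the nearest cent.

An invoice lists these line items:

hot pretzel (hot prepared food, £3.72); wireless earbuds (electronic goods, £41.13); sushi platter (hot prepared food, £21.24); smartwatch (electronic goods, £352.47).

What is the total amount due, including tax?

Hot pretzel £3.72: hot prepared food → 6.5% → £0.2418
Wireless earbuds £41.13: electronic goods, under £250.00 → 0% → £0.00
Sushi platter £21.24: hot prepared food → 6.5% → £1.3806
Smartwatch £352.47: electronic goods, £250.00 or more → 7.5% → £26.43525
Subtotal = £418.56; unrounded tax = £28.05765 → £28.06; total due = £446.62

£446.62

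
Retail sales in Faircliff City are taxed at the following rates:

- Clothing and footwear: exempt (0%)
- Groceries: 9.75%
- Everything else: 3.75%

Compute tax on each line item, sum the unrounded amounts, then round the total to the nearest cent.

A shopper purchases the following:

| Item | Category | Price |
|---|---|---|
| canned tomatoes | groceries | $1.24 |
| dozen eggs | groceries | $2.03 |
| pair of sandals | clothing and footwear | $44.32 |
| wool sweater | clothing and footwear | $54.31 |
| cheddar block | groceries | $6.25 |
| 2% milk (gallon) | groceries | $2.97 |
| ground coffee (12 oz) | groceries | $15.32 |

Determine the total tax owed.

Canned tomatoes $1.24: groceries → 9.75% → $0.1209
Dozen eggs $2.03: groceries → 9.75% → $0.197925
Pair of sandals $44.32: clothing and footwear → 0% → $0.00
Wool sweater $54.31: clothing and footwear → 0% → $0.00
Cheddar block $6.25: groceries → 9.75% → $0.609375
2% milk (gallon) $2.97: groceries → 9.75% → $0.289575
Ground coffee (12 oz) $15.32: groceries → 9.75% → $1.4937
Unrounded tax sum = $2.711475 → $2.71

$2.71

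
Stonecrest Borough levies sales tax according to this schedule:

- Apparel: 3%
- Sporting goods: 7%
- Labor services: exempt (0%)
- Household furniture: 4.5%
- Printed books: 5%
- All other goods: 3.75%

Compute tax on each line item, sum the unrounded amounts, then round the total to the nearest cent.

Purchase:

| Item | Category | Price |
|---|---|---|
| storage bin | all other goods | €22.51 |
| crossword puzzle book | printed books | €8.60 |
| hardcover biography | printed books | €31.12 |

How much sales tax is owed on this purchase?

€2.83

Storage bin €22.51: all other goods → 3.75% → €0.844125
Crossword puzzle book €8.60: printed books → 5% → €0.43
Hardcover biography €31.12: printed books → 5% → €1.556
Unrounded tax sum = €2.830125 → €2.83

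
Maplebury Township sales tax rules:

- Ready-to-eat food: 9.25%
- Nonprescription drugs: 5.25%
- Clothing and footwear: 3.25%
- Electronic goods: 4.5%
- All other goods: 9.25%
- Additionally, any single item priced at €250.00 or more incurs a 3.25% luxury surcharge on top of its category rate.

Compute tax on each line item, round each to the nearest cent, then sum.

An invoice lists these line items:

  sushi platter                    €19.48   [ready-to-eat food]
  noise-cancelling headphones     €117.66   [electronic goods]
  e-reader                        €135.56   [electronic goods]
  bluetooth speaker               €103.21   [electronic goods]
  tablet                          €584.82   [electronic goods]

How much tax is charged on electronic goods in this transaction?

€61.35

Noise-cancelling headphones €117.66: electronic goods → 4.5% → €5.29
E-reader €135.56: electronic goods → 4.5% → €6.10
Bluetooth speaker €103.21: electronic goods → 4.5% → €4.64
Tablet €584.82: electronic goods → 4.5% + 3.25% surcharge = 7.75% → €45.32
Tax on electronic goods = €5.29 + €6.10 + €4.64 + €45.32 = €61.35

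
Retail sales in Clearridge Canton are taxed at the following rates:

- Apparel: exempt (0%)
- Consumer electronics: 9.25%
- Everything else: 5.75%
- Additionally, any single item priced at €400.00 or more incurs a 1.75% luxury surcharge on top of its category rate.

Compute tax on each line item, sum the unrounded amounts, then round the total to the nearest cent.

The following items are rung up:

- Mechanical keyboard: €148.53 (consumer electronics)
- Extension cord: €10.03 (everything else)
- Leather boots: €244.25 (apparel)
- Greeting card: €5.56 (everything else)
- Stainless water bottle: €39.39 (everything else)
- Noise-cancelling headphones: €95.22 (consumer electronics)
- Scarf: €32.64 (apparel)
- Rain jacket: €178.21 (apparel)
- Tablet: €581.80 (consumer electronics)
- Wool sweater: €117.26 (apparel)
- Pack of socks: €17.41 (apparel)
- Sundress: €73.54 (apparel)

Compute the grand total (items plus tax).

Mechanical keyboard €148.53: consumer electronics → 9.25% → €13.739025
Extension cord €10.03: everything else → 5.75% → €0.576725
Leather boots €244.25: apparel → 0% → €0.00
Greeting card €5.56: everything else → 5.75% → €0.3197
Stainless water bottle €39.39: everything else → 5.75% → €2.264925
Noise-cancelling headphones €95.22: consumer electronics → 9.25% → €8.80785
Scarf €32.64: apparel → 0% → €0.00
Rain jacket €178.21: apparel → 0% → €0.00
Tablet €581.80: consumer electronics → 9.25% + 1.75% surcharge = 11% → €63.998
Wool sweater €117.26: apparel → 0% → €0.00
Pack of socks €17.41: apparel → 0% → €0.00
Sundress €73.54: apparel → 0% → €0.00
Subtotal = €1543.84; unrounded tax = €89.706225 → €89.71; total due = €1633.55

€1633.55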